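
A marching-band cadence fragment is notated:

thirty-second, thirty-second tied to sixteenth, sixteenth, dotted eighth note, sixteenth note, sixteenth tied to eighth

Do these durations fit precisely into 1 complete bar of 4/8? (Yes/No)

One bar of 4/8 = 16 thirty-second notes.
Convert each value to thirty-second notes: thirty-second = 1; thirty-second tied to sixteenth (thirty-second + sixteenth) = 3; sixteenth = 2; dotted eighth note = 6; sixteenth note = 2; sixteenth tied to eighth (sixteenth + eighth) = 6.
Adding: 1 + 3 + 2 + 6 + 2 + 6 = 20.
20 exceeds 16, so the answer is No.

No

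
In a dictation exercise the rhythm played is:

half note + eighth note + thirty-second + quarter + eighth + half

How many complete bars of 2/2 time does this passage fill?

One bar of 2/2 = 32 thirty-second notes.
Each duration in thirty-second notes: half note = 16; eighth note = 4; thirty-second = 1; quarter = 8; eighth = 4; half = 16.
Altogether 16 + 4 + 1 + 8 + 4 + 16 = 49.
49 ÷ 32 = 1 complete bar with 17 left over.

1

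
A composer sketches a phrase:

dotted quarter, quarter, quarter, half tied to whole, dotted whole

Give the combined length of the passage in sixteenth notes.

62

In sixteenth notes: dotted quarter = 6; quarter = 4; quarter = 4; half tied to whole (half + whole) = 24; dotted whole = 24.
Adding: 6 + 4 + 4 + 24 + 24 = 62 sixteenth notes.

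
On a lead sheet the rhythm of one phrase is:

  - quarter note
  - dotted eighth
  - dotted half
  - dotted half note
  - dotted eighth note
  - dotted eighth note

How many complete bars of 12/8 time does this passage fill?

One bar of 12/8 = 24 sixteenth notes.
Each duration in sixteenth notes: quarter note = 4; dotted eighth = 3; dotted half = 12; dotted half note = 12; dotted eighth note = 3; dotted eighth note = 3.
Total: 4 + 3 + 12 + 12 + 3 + 3 = 37.
37 ÷ 24 = 1 complete bar with 13 left over.

1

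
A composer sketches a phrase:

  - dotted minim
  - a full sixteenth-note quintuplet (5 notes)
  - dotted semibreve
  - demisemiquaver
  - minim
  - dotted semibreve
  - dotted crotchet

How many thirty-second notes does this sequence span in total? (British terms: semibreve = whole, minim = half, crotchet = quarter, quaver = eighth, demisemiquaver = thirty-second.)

Each duration in thirty-second notes: dotted minim = 24; a full sixteenth-note quintuplet (5 notes) (five quintuplet sixteenths span one quarter) = 8; dotted semibreve = 48; demisemiquaver = 1; minim = 16; dotted semibreve = 48; dotted crotchet = 12.
Total: 24 + 8 + 48 + 1 + 16 + 48 + 12 = 157 thirty-second notes.

157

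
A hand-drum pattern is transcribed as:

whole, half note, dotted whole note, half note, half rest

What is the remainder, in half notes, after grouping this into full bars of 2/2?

0

One bar of 2/2 = 2 half notes.
Working in half notes: whole = 2; half note = 1; dotted whole note = 3; half note = 1; half rest = 1.
Total: 2 + 1 + 3 + 1 + 1 = 8.
8 ÷ 2 = 4 complete bars with 0 half notes remaining.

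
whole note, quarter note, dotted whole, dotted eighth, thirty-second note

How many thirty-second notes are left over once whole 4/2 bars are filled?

31

One bar of 4/2 = 64 thirty-second notes.
Working in thirty-second notes: whole note = 32; quarter note = 8; dotted whole = 48; dotted eighth = 6; thirty-second note = 1.
Adding: 32 + 8 + 48 + 6 + 1 = 95.
95 ÷ 64 = 1 complete bar with 31 thirty-second notes remaining.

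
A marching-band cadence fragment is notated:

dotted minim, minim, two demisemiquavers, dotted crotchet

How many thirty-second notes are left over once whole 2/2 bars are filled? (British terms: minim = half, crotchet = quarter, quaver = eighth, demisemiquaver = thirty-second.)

One bar of 2/2 = 32 thirty-second notes.
In thirty-second notes: dotted minim = 24; minim = 16; demisemiquaver = 1; demisemiquaver = 1; dotted crotchet = 12.
Adding: 24 + 16 + 1 + 1 + 12 = 54.
54 ÷ 32 = 1 complete bar with 22 thirty-second notes remaining.

22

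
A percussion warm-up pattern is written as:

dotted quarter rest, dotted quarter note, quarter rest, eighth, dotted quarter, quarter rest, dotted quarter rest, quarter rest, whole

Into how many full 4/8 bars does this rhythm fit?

6

One bar of 4/8 = 4 eighth notes.
Convert each value to eighth notes: dotted quarter rest = 3; dotted quarter note = 3; quarter rest = 2; eighth = 1; dotted quarter = 3; quarter rest = 2; dotted quarter rest = 3; quarter rest = 2; whole = 8.
Total: 3 + 3 + 2 + 1 + 3 + 2 + 3 + 2 + 8 = 27.
27 ÷ 4 = 6 complete bars with 3 left over.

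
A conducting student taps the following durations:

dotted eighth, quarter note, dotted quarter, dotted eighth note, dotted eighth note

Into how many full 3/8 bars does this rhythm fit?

3

One bar of 3/8 = 6 sixteenth notes.
Express everything in sixteenth notes: dotted eighth = 3; quarter note = 4; dotted quarter = 6; dotted eighth note = 3; dotted eighth note = 3.
Sum: 3 + 4 + 6 + 3 + 3 = 19.
19 ÷ 6 = 3 complete bars with 1 left over.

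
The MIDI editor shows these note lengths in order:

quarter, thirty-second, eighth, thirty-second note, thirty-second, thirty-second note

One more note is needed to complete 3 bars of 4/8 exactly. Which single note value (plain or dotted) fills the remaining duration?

whole note

3 bars of 4/8 = 48 thirty-second notes.
In thirty-second notes: quarter = 8; thirty-second = 1; eighth = 4; thirty-second note = 1; thirty-second = 1; thirty-second note = 1.
Sum: 8 + 1 + 4 + 1 + 1 + 1 = 16.
Remaining: 48 − 16 = 32 thirty-second notes, which is a whole note.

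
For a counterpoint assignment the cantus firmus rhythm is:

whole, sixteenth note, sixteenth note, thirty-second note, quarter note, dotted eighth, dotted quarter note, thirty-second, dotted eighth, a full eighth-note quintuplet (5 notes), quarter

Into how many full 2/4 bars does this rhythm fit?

5

One bar of 2/4 = 16 thirty-second notes.
Working in thirty-second notes: whole = 32; sixteenth note = 2; sixteenth note = 2; thirty-second note = 1; quarter note = 8; dotted eighth = 6; dotted quarter note = 12; thirty-second = 1; dotted eighth = 6; a full eighth-note quintuplet (5 notes) (five quintuplet eighths span one half) = 16; quarter = 8.
Adding: 32 + 2 + 2 + 1 + 8 + 6 + 12 + 1 + 6 + 16 + 8 = 94.
94 ÷ 16 = 5 complete bars with 14 left over.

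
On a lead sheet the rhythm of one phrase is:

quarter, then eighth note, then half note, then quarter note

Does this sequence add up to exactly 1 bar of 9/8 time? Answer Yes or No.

One bar of 9/8 = 9 eighth notes.
Express everything in eighth notes: quarter = 2; eighth note = 1; half note = 4; quarter note = 2.
Sum: 2 + 1 + 4 + 2 = 9.
9 equals 9, so the answer is Yes.

Yes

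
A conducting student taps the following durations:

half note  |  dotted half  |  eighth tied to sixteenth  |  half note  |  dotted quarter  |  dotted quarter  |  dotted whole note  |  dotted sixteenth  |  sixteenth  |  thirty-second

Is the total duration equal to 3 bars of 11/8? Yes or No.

No

One bar of 11/8 = 44 thirty-second notes, so 3 bars = 132.
Convert each value to thirty-second notes: half note = 16; dotted half = 24; eighth tied to sixteenth (eighth + sixteenth) = 6; half note = 16; dotted quarter = 12; dotted quarter = 12; dotted whole note = 48; dotted sixteenth = 3; sixteenth = 2; thirty-second = 1.
Adding: 16 + 24 + 6 + 16 + 12 + 12 + 48 + 3 + 2 + 1 = 140.
140 exceeds 132, so the answer is No.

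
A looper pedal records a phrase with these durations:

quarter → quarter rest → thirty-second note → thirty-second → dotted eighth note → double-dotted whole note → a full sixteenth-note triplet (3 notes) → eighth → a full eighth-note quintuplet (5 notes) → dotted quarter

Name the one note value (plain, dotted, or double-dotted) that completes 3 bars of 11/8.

3 bars of 11/8 = 132 thirty-second notes.
Each duration in thirty-second notes: quarter = 8; quarter rest = 8; thirty-second note = 1; thirty-second = 1; dotted eighth note = 6; double-dotted whole note = 56; a full sixteenth-note triplet (3 notes) (three triplet sixteenths span one eighth) = 4; eighth = 4; a full eighth-note quintuplet (5 notes) (five quintuplet eighths span one half) = 16; dotted quarter = 12.
Altogether 8 + 8 + 1 + 1 + 6 + 56 + 4 + 4 + 16 + 12 = 116.
Remaining: 132 − 116 = 16 thirty-second notes, which is a half note.

half note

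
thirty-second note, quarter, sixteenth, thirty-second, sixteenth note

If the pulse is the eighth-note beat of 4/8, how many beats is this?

One eighth-note beat = 4 thirty-second notes.
In thirty-second notes: thirty-second note = 1; quarter = 8; sixteenth = 2; thirty-second = 1; sixteenth note = 2.
Altogether 1 + 8 + 2 + 1 + 2 = 14.
14 ÷ 4 = 3.5 beats.

3.5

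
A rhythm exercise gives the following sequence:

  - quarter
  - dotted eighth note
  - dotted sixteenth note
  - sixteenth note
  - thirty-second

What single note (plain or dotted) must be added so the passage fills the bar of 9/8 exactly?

The bar of 9/8 = 36 thirty-second notes.
Each duration in thirty-second notes: quarter = 8; dotted eighth note = 6; dotted sixteenth note = 3; sixteenth note = 2; thirty-second = 1.
Sum: 8 + 6 + 3 + 2 + 1 = 20.
Remaining: 36 − 20 = 16 thirty-second notes, which is a half note.

half note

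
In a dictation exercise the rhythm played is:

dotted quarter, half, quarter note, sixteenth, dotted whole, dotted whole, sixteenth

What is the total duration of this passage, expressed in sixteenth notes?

68

Working in sixteenth notes: dotted quarter = 6; half = 8; quarter note = 4; sixteenth = 1; dotted whole = 24; dotted whole = 24; sixteenth = 1.
Sum: 6 + 8 + 4 + 1 + 24 + 24 + 1 = 68 sixteenth notes.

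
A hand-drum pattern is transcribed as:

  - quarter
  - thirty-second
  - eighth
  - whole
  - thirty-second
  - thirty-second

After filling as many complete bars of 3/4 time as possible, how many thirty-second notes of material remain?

23

One bar of 3/4 = 24 thirty-second notes.
Working in thirty-second notes: quarter = 8; thirty-second = 1; eighth = 4; whole = 32; thirty-second = 1; thirty-second = 1.
Sum: 8 + 1 + 4 + 32 + 1 + 1 = 47.
47 ÷ 24 = 1 complete bar with 23 thirty-second notes remaining.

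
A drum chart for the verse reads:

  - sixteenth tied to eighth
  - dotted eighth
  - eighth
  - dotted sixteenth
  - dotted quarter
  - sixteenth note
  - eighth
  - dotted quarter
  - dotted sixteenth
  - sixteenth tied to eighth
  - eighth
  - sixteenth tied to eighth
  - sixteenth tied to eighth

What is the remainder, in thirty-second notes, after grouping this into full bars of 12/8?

One bar of 12/8 = 48 thirty-second notes.
Express everything in thirty-second notes: sixteenth tied to eighth (sixteenth + eighth) = 6; dotted eighth = 6; eighth = 4; dotted sixteenth = 3; dotted quarter = 12; sixteenth note = 2; eighth = 4; dotted quarter = 12; dotted sixteenth = 3; sixteenth tied to eighth (sixteenth + eighth) = 6; eighth = 4; sixteenth tied to eighth (sixteenth + eighth) = 6; sixteenth tied to eighth (sixteenth + eighth) = 6.
Total: 6 + 6 + 4 + 3 + 12 + 2 + 4 + 12 + 3 + 6 + 4 + 6 + 6 = 74.
74 ÷ 48 = 1 complete bar with 26 thirty-second notes remaining.

26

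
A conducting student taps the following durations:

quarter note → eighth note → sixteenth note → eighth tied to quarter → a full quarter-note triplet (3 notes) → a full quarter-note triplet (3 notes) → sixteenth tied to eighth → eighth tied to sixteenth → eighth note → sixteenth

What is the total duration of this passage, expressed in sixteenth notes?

38

Working in sixteenth notes: quarter note = 4; eighth note = 2; sixteenth note = 1; eighth tied to quarter (eighth + quarter) = 6; a full quarter-note triplet (3 notes) (three triplet quarters span one half) = 8; a full quarter-note triplet (3 notes) (three triplet quarters span one half) = 8; sixteenth tied to eighth (sixteenth + eighth) = 3; eighth tied to sixteenth (eighth + sixteenth) = 3; eighth note = 2; sixteenth = 1.
Altogether 4 + 2 + 1 + 6 + 8 + 8 + 3 + 3 + 2 + 1 = 38 sixteenth notes.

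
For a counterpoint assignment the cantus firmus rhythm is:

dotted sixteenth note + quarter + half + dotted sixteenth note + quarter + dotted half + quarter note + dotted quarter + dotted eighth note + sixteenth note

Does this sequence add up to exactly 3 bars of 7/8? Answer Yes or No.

One bar of 7/8 = 28 thirty-second notes, so 3 bars = 84.
Each duration in thirty-second notes: dotted sixteenth note = 3; quarter = 8; half = 16; dotted sixteenth note = 3; quarter = 8; dotted half = 24; quarter note = 8; dotted quarter = 12; dotted eighth note = 6; sixteenth note = 2.
Altogether 3 + 8 + 16 + 3 + 8 + 24 + 8 + 12 + 6 + 2 = 90.
90 exceeds 84, so the answer is No.

No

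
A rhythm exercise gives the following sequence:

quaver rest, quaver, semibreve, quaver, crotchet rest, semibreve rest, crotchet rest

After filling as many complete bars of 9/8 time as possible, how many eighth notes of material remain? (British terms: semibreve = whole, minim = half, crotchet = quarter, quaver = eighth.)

One bar of 9/8 = 9 eighth notes.
Working in eighth notes: quaver rest = 1; quaver = 1; semibreve = 8; quaver = 1; crotchet rest = 2; semibreve rest = 8; crotchet rest = 2.
Altogether 1 + 1 + 8 + 1 + 2 + 8 + 2 = 23.
23 ÷ 9 = 2 complete bars with 5 eighth notes remaining.

5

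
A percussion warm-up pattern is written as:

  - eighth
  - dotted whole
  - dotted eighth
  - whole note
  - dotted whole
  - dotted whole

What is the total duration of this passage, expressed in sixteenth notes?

Convert each value to sixteenth notes: eighth = 2; dotted whole = 24; dotted eighth = 3; whole note = 16; dotted whole = 24; dotted whole = 24.
Sum: 2 + 24 + 3 + 16 + 24 + 24 = 93 sixteenth notes.

93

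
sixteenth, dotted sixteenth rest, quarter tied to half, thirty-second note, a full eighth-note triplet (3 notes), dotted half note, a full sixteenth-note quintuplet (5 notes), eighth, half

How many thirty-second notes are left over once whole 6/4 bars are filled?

42

One bar of 6/4 = 48 thirty-second notes.
Convert each value to thirty-second notes: sixteenth = 2; dotted sixteenth rest = 3; quarter tied to half (quarter + half) = 24; thirty-second note = 1; a full eighth-note triplet (3 notes) (three triplet eighths span one quarter) = 8; dotted half note = 24; a full sixteenth-note quintuplet (5 notes) (five quintuplet sixteenths span one quarter) = 8; eighth = 4; half = 16.
Altogether 2 + 3 + 24 + 1 + 8 + 24 + 8 + 4 + 16 = 90.
90 ÷ 48 = 1 complete bar with 42 thirty-second notes remaining.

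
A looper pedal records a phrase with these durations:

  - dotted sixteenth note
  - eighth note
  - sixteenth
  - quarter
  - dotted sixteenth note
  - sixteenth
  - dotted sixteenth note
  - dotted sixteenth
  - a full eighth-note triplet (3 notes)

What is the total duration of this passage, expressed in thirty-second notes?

Working in thirty-second notes: dotted sixteenth note = 3; eighth note = 4; sixteenth = 2; quarter = 8; dotted sixteenth note = 3; sixteenth = 2; dotted sixteenth note = 3; dotted sixteenth = 3; a full eighth-note triplet (3 notes) (three triplet eighths span one quarter) = 8.
Adding: 3 + 4 + 2 + 8 + 3 + 2 + 3 + 3 + 8 = 36 thirty-second notes.

36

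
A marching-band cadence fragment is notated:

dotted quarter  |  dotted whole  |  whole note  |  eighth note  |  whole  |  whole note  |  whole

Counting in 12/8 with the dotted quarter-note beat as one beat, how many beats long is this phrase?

One dotted quarter-note beat = 3 eighth notes.
Working in eighth notes: dotted quarter = 3; dotted whole = 12; whole note = 8; eighth note = 1; whole = 8; whole note = 8; whole = 8.
Altogether 3 + 12 + 8 + 1 + 8 + 8 + 8 = 48.
48 ÷ 3 = 16 beats.

16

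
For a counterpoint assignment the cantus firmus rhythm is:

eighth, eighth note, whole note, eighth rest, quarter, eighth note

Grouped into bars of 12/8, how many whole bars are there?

One bar of 12/8 = 12 eighth notes.
Each duration in eighth notes: eighth = 1; eighth note = 1; whole note = 8; eighth rest = 1; quarter = 2; eighth note = 1.
Total: 1 + 1 + 8 + 1 + 2 + 1 = 14.
14 ÷ 12 = 1 complete bar with 2 left over.

1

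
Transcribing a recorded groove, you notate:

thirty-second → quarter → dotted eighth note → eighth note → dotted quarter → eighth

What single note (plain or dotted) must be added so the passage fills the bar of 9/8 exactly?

thirty-second note

The bar of 9/8 = 36 thirty-second notes.
Express everything in thirty-second notes: thirty-second = 1; quarter = 8; dotted eighth note = 6; eighth note = 4; dotted quarter = 12; eighth = 4.
Sum: 1 + 8 + 6 + 4 + 12 + 4 = 35.
Remaining: 36 − 35 = 1 thirty-second note, which is a thirty-second note.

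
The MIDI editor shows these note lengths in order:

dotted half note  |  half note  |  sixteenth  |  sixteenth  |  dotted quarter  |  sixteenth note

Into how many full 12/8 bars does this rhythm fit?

1

One bar of 12/8 = 24 sixteenth notes.
In sixteenth notes: dotted half note = 12; half note = 8; sixteenth = 1; sixteenth = 1; dotted quarter = 6; sixteenth note = 1.
Adding: 12 + 8 + 1 + 1 + 6 + 1 = 29.
29 ÷ 24 = 1 complete bar with 5 left over.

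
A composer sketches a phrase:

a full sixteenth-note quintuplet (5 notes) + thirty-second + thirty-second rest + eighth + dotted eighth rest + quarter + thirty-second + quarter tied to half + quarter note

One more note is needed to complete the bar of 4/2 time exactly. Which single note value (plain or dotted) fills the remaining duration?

The bar of 4/2 = 64 thirty-second notes.
Convert each value to thirty-second notes: a full sixteenth-note quintuplet (5 notes) (five quintuplet sixteenths span one quarter) = 8; thirty-second = 1; thirty-second rest = 1; eighth = 4; dotted eighth rest = 6; quarter = 8; thirty-second = 1; quarter tied to half (quarter + half) = 24; quarter note = 8.
Total: 8 + 1 + 1 + 4 + 6 + 8 + 1 + 24 + 8 = 61.
Remaining: 64 − 61 = 3 thirty-second notes, which is a dotted sixteenth note.

dotted sixteenth note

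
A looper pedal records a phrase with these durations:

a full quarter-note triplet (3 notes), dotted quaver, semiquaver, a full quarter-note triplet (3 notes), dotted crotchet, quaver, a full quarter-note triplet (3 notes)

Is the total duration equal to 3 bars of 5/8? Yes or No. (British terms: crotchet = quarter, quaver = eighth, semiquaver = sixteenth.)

One bar of 5/8 = 10 sixteenth notes, so 3 bars = 30.
Each duration in sixteenth notes: a full quarter-note triplet (3 notes) (three triplet quarters span one half) = 8; dotted quaver = 3; semiquaver = 1; a full quarter-note triplet (3 notes) (three triplet quarters span one half) = 8; dotted crotchet = 6; quaver = 2; a full quarter-note triplet (3 notes) (three triplet quarters span one half) = 8.
Total: 8 + 3 + 1 + 8 + 6 + 2 + 8 = 36.
36 exceeds 30, so the answer is No.

No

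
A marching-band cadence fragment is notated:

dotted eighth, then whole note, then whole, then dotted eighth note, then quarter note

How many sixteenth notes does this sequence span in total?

Each duration in sixteenth notes: dotted eighth = 3; whole note = 16; whole = 16; dotted eighth note = 3; quarter note = 4.
Sum: 3 + 16 + 16 + 3 + 4 = 42 sixteenth notes.

42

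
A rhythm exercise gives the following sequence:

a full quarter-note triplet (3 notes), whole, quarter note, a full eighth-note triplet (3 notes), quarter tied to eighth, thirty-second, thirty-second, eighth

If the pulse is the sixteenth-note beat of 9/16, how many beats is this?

41

One sixteenth-note beat = 2 thirty-second notes.
Each duration in thirty-second notes: a full quarter-note triplet (3 notes) (three triplet quarters span one half) = 16; whole = 32; quarter note = 8; a full eighth-note triplet (3 notes) (three triplet eighths span one quarter) = 8; quarter tied to eighth (quarter + eighth) = 12; thirty-second = 1; thirty-second = 1; eighth = 4.
Total: 16 + 32 + 8 + 8 + 12 + 1 + 1 + 4 = 82.
82 ÷ 2 = 41 beats.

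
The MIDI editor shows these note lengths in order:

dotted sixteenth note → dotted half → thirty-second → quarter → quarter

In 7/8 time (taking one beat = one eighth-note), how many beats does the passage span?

One eighth-note beat = 4 thirty-second notes.
Express everything in thirty-second notes: dotted sixteenth note = 3; dotted half = 24; thirty-second = 1; quarter = 8; quarter = 8.
Adding: 3 + 24 + 1 + 8 + 8 = 44.
44 ÷ 4 = 11 beats.

11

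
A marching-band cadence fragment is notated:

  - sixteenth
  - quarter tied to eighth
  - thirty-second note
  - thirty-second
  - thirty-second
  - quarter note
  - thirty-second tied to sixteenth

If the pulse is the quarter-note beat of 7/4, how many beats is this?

3.5

One quarter-note beat = 8 thirty-second notes.
Convert each value to thirty-second notes: sixteenth = 2; quarter tied to eighth (quarter + eighth) = 12; thirty-second note = 1; thirty-second = 1; thirty-second = 1; quarter note = 8; thirty-second tied to sixteenth (thirty-second + sixteenth) = 3.
Sum: 2 + 12 + 1 + 1 + 1 + 8 + 3 = 28.
28 ÷ 8 = 3.5 beats.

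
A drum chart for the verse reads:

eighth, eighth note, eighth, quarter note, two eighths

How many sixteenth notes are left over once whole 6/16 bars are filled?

2

One bar of 6/16 = 3 eighth notes.
Working in eighth notes: eighth = 1; eighth note = 1; eighth = 1; quarter note = 2; eighth = 1; eighth = 1.
Total: 1 + 1 + 1 + 2 + 1 + 1 = 7.
7 ÷ 3 = 2 complete bars with 1 eighth note remaining = 2 sixteenth notes.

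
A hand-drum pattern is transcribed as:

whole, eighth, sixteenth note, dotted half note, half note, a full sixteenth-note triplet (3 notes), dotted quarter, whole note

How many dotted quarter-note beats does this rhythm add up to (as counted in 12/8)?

One dotted quarter-note beat = 6 sixteenth notes.
In sixteenth notes: whole = 16; eighth = 2; sixteenth note = 1; dotted half note = 12; half note = 8; a full sixteenth-note triplet (3 notes) (three triplet sixteenths span one eighth) = 2; dotted quarter = 6; whole note = 16.
Total: 16 + 2 + 1 + 12 + 8 + 2 + 6 + 16 = 63.
63 ÷ 6 = 10.5 beats.

10.5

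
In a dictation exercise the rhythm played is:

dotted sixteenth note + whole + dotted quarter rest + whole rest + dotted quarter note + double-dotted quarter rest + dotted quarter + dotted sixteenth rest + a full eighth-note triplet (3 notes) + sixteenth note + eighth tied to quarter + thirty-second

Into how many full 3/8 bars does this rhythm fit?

11

One bar of 3/8 = 12 thirty-second notes.
Convert each value to thirty-second notes: dotted sixteenth note = 3; whole = 32; dotted quarter rest = 12; whole rest = 32; dotted quarter note = 12; double-dotted quarter rest = 14; dotted quarter = 12; dotted sixteenth rest = 3; a full eighth-note triplet (3 notes) (three triplet eighths span one quarter) = 8; sixteenth note = 2; eighth tied to quarter (eighth + quarter) = 12; thirty-second = 1.
Adding: 3 + 32 + 12 + 32 + 12 + 14 + 12 + 3 + 8 + 2 + 12 + 1 = 143.
143 ÷ 12 = 11 complete bars with 11 left over.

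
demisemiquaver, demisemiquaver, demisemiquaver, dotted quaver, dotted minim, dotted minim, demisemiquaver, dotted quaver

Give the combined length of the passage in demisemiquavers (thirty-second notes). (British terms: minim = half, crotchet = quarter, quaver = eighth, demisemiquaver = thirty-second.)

Express everything in thirty-second notes: demisemiquaver = 1; demisemiquaver = 1; demisemiquaver = 1; dotted quaver = 6; dotted minim = 24; dotted minim = 24; demisemiquaver = 1; dotted quaver = 6.
Total: 1 + 1 + 1 + 6 + 24 + 24 + 1 + 6 = 64 thirty-second notes.

64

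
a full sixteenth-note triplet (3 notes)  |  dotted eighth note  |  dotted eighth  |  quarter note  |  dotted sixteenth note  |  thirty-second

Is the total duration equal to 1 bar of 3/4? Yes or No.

No

One bar of 3/4 = 24 thirty-second notes.
In thirty-second notes: a full sixteenth-note triplet (3 notes) (three triplet sixteenths span one eighth) = 4; dotted eighth note = 6; dotted eighth = 6; quarter note = 8; dotted sixteenth note = 3; thirty-second = 1.
Adding: 4 + 6 + 6 + 8 + 3 + 1 = 28.
28 exceeds 24, so the answer is No.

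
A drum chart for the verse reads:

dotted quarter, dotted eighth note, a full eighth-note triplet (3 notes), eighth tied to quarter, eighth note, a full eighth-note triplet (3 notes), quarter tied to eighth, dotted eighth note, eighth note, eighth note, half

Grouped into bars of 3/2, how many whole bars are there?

One bar of 3/2 = 24 sixteenth notes.
Working in sixteenth notes: dotted quarter = 6; dotted eighth note = 3; a full eighth-note triplet (3 notes) (three triplet eighths span one quarter) = 4; eighth tied to quarter (eighth + quarter) = 6; eighth note = 2; a full eighth-note triplet (3 notes) (three triplet eighths span one quarter) = 4; quarter tied to eighth (quarter + eighth) = 6; dotted eighth note = 3; eighth note = 2; eighth note = 2; half = 8.
Altogether 6 + 3 + 4 + 6 + 2 + 4 + 6 + 3 + 2 + 2 + 8 = 46.
46 ÷ 24 = 1 complete bar with 22 left over.

1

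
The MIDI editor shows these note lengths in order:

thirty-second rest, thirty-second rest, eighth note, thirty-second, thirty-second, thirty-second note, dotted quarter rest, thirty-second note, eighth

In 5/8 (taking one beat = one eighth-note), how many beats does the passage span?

6.5

One eighth-note beat = 4 thirty-second notes.
Working in thirty-second notes: thirty-second rest = 1; thirty-second rest = 1; eighth note = 4; thirty-second = 1; thirty-second = 1; thirty-second note = 1; dotted quarter rest = 12; thirty-second note = 1; eighth = 4.
Total: 1 + 1 + 4 + 1 + 1 + 1 + 12 + 1 + 4 = 26.
26 ÷ 4 = 6.5 beats.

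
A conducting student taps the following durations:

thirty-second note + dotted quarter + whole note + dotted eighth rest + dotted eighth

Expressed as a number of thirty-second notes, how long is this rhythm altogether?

Convert each value to thirty-second notes: thirty-second note = 1; dotted quarter = 12; whole note = 32; dotted eighth rest = 6; dotted eighth = 6.
Sum: 1 + 12 + 32 + 6 + 6 = 57 thirty-second notes.

57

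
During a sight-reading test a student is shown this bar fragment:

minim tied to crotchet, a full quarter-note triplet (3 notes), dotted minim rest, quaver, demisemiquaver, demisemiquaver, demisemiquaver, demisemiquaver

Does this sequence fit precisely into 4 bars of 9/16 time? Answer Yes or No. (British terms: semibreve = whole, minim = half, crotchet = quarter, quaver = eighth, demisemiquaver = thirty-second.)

Yes

One bar of 9/16 = 18 thirty-second notes, so 4 bars = 72.
Working in thirty-second notes: minim tied to crotchet (minim + crotchet) = 24; a full quarter-note triplet (3 notes) (three triplet quarters span one half) = 16; dotted minim rest = 24; quaver = 4; demisemiquaver = 1; demisemiquaver = 1; demisemiquaver = 1; demisemiquaver = 1.
Altogether 24 + 16 + 24 + 4 + 1 + 1 + 1 + 1 = 72.
72 equals 72, so the answer is Yes.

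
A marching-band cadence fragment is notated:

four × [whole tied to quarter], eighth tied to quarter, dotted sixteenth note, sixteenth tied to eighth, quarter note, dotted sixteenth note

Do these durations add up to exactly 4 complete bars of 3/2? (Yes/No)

Yes

One bar of 3/2 = 48 thirty-second notes, so 4 bars = 192.
Working in thirty-second notes: whole tied to quarter (whole + quarter) = 40; whole tied to quarter (whole + quarter) = 40; whole tied to quarter (whole + quarter) = 40; whole tied to quarter (whole + quarter) = 40; eighth tied to quarter (eighth + quarter) = 12; dotted sixteenth note = 3; sixteenth tied to eighth (sixteenth + eighth) = 6; quarter note = 8; dotted sixteenth note = 3.
Sum: 40 + 40 + 40 + 40 + 12 + 3 + 6 + 8 + 3 = 192.
192 equals 192, so the answer is Yes.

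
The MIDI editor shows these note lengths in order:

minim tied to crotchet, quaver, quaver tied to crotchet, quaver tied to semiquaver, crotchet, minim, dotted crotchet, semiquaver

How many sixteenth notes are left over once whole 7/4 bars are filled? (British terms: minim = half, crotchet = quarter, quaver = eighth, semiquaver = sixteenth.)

One bar of 7/4 = 28 sixteenth notes.
Express everything in sixteenth notes: minim tied to crotchet (minim + crotchet) = 12; quaver = 2; quaver tied to crotchet (quaver + crotchet) = 6; quaver tied to semiquaver (quaver + semiquaver) = 3; crotchet = 4; minim = 8; dotted crotchet = 6; semiquaver = 1.
Total: 12 + 2 + 6 + 3 + 4 + 8 + 6 + 1 = 42.
42 ÷ 28 = 1 complete bar with 14 sixteenth notes remaining.

14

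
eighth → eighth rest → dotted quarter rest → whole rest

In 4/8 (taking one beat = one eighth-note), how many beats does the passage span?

One eighth-note beat = 2 sixteenth notes.
Working in sixteenth notes: eighth = 2; eighth rest = 2; dotted quarter rest = 6; whole rest = 16.
Total: 2 + 2 + 6 + 16 = 26.
26 ÷ 2 = 13 beats.

13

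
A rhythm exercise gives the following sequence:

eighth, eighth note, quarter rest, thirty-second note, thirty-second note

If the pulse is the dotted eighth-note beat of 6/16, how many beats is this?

One dotted eighth-note beat = 6 thirty-second notes.
Working in thirty-second notes: eighth = 4; eighth note = 4; quarter rest = 8; thirty-second note = 1; thirty-second note = 1.
Total: 4 + 4 + 8 + 1 + 1 = 18.
18 ÷ 6 = 3 beats.

3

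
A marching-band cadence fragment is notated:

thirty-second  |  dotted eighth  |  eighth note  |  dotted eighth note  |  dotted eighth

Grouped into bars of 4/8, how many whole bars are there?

One bar of 4/8 = 16 thirty-second notes.
Working in thirty-second notes: thirty-second = 1; dotted eighth = 6; eighth note = 4; dotted eighth note = 6; dotted eighth = 6.
Total: 1 + 6 + 4 + 6 + 6 = 23.
23 ÷ 16 = 1 complete bar with 7 left over.

1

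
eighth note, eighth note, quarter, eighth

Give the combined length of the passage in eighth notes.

5

In eighth notes: eighth note = 1; eighth note = 1; quarter = 2; eighth = 1.
Total: 1 + 1 + 2 + 1 = 5 eighth notes.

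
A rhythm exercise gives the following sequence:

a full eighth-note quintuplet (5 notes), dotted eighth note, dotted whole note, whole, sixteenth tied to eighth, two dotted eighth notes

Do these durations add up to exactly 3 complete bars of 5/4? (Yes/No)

Yes

One bar of 5/4 = 20 sixteenth notes, so 3 bars = 60.
Each duration in sixteenth notes: a full eighth-note quintuplet (5 notes) (five quintuplet eighths span one half) = 8; dotted eighth note = 3; dotted whole note = 24; whole = 16; sixteenth tied to eighth (sixteenth + eighth) = 3; dotted eighth note = 3; dotted eighth note = 3.
Sum: 8 + 3 + 24 + 16 + 3 + 3 + 3 = 60.
60 equals 60, so the answer is Yes.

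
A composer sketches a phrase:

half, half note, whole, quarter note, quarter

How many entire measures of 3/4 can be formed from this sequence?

3

One bar of 3/4 = 3 quarter notes.
Express everything in quarter notes: half = 2; half note = 2; whole = 4; quarter note = 1; quarter = 1.
Altogether 2 + 2 + 4 + 1 + 1 = 10.
10 ÷ 3 = 3 complete bars with 1 left over.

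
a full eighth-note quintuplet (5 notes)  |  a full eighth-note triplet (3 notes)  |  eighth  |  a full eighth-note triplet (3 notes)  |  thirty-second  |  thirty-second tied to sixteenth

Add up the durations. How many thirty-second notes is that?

Each duration in thirty-second notes: a full eighth-note quintuplet (5 notes) (five quintuplet eighths span one half) = 16; a full eighth-note triplet (3 notes) (three triplet eighths span one quarter) = 8; eighth = 4; a full eighth-note triplet (3 notes) (three triplet eighths span one quarter) = 8; thirty-second = 1; thirty-second tied to sixteenth (thirty-second + sixteenth) = 3.
Adding: 16 + 8 + 4 + 8 + 1 + 3 = 40 thirty-second notes.

40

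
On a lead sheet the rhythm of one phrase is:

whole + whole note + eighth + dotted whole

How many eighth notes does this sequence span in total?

Convert each value to eighth notes: whole = 8; whole note = 8; eighth = 1; dotted whole = 12.
Sum: 8 + 8 + 1 + 12 = 29 eighth notes.

29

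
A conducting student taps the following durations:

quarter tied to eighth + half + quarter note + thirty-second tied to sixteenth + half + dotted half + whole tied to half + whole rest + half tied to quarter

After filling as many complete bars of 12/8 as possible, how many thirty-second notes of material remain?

One bar of 12/8 = 48 thirty-second notes.
Each duration in thirty-second notes: quarter tied to eighth (quarter + eighth) = 12; half = 16; quarter note = 8; thirty-second tied to sixteenth (thirty-second + sixteenth) = 3; half = 16; dotted half = 24; whole tied to half (whole + half) = 48; whole rest = 32; half tied to quarter (half + quarter) = 24.
Adding: 12 + 16 + 8 + 3 + 16 + 24 + 48 + 32 + 24 = 183.
183 ÷ 48 = 3 complete bars with 39 thirty-second notes remaining.

39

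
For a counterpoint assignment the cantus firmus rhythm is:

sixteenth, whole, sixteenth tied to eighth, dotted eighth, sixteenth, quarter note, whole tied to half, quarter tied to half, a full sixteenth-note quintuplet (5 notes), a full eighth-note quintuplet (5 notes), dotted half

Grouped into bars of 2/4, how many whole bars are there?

One bar of 2/4 = 8 sixteenth notes.
Convert each value to sixteenth notes: sixteenth = 1; whole = 16; sixteenth tied to eighth (sixteenth + eighth) = 3; dotted eighth = 3; sixteenth = 1; quarter note = 4; whole tied to half (whole + half) = 24; quarter tied to half (quarter + half) = 12; a full sixteenth-note quintuplet (5 notes) (five quintuplet sixteenths span one quarter) = 4; a full eighth-note quintuplet (5 notes) (five quintuplet eighths span one half) = 8; dotted half = 12.
Adding: 1 + 16 + 3 + 3 + 1 + 4 + 24 + 12 + 4 + 8 + 12 = 88.
88 ÷ 8 = 11 complete bars with 0 left over.

11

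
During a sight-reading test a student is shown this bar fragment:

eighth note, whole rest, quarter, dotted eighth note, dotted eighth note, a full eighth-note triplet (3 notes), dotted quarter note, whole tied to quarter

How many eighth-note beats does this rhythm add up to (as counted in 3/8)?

One eighth-note beat = 2 sixteenth notes.
Express everything in sixteenth notes: eighth note = 2; whole rest = 16; quarter = 4; dotted eighth note = 3; dotted eighth note = 3; a full eighth-note triplet (3 notes) (three triplet eighths span one quarter) = 4; dotted quarter note = 6; whole tied to quarter (whole + quarter) = 20.
Altogether 2 + 16 + 4 + 3 + 3 + 4 + 6 + 20 = 58.
58 ÷ 2 = 29 beats.

29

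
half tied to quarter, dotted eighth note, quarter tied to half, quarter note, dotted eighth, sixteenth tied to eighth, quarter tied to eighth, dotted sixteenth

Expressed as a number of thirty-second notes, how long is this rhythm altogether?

89

Each duration in thirty-second notes: half tied to quarter (half + quarter) = 24; dotted eighth note = 6; quarter tied to half (quarter + half) = 24; quarter note = 8; dotted eighth = 6; sixteenth tied to eighth (sixteenth + eighth) = 6; quarter tied to eighth (quarter + eighth) = 12; dotted sixteenth = 3.
Total: 24 + 6 + 24 + 8 + 6 + 6 + 12 + 3 = 89 thirty-second notes.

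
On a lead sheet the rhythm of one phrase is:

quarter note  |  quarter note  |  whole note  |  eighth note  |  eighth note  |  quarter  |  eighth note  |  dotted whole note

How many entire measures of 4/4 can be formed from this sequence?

One bar of 4/4 = 8 eighth notes.
Each duration in eighth notes: quarter note = 2; quarter note = 2; whole note = 8; eighth note = 1; eighth note = 1; quarter = 2; eighth note = 1; dotted whole note = 12.
Sum: 2 + 2 + 8 + 1 + 1 + 2 + 1 + 12 = 29.
29 ÷ 8 = 3 complete bars with 5 left over.

3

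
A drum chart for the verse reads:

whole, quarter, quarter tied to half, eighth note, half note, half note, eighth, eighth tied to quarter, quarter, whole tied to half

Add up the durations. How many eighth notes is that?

Each duration in eighth notes: whole = 8; quarter = 2; quarter tied to half (quarter + half) = 6; eighth note = 1; half note = 4; half note = 4; eighth = 1; eighth tied to quarter (eighth + quarter) = 3; quarter = 2; whole tied to half (whole + half) = 12.
Altogether 8 + 2 + 6 + 1 + 4 + 4 + 1 + 3 + 2 + 12 = 43 eighth notes.

43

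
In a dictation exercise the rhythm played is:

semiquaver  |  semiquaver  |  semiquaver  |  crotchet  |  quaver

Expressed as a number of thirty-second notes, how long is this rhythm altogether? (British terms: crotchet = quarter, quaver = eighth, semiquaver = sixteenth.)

Convert each value to thirty-second notes: semiquaver = 2; semiquaver = 2; semiquaver = 2; crotchet = 8; quaver = 4.
Altogether 2 + 2 + 2 + 8 + 4 = 18 thirty-second notes.

18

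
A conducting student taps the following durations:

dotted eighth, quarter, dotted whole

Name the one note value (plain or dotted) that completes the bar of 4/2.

sixteenth note

The bar of 4/2 = 32 sixteenth notes.
Working in sixteenth notes: dotted eighth = 3; quarter = 4; dotted whole = 24.
Adding: 3 + 4 + 24 = 31.
Remaining: 32 − 31 = 1 sixteenth note, which is a sixteenth note.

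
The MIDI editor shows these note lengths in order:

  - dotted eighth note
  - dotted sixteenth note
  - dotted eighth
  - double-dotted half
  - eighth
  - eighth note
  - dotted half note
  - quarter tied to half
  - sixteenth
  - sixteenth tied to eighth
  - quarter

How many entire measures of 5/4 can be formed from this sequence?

2

One bar of 5/4 = 40 thirty-second notes.
Convert each value to thirty-second notes: dotted eighth note = 6; dotted sixteenth note = 3; dotted eighth = 6; double-dotted half = 28; eighth = 4; eighth note = 4; dotted half note = 24; quarter tied to half (quarter + half) = 24; sixteenth = 2; sixteenth tied to eighth (sixteenth + eighth) = 6; quarter = 8.
Altogether 6 + 3 + 6 + 28 + 4 + 4 + 24 + 24 + 2 + 6 + 8 = 115.
115 ÷ 40 = 2 complete bars with 35 left over.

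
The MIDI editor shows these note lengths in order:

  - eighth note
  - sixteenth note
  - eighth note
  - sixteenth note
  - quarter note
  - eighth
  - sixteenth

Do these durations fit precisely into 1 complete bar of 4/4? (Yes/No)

One bar of 4/4 = 16 sixteenth notes.
Each duration in sixteenth notes: eighth note = 2; sixteenth note = 1; eighth note = 2; sixteenth note = 1; quarter note = 4; eighth = 2; sixteenth = 1.
Adding: 2 + 1 + 2 + 1 + 4 + 2 + 1 = 13.
13 falls short of 16, so the answer is No.

No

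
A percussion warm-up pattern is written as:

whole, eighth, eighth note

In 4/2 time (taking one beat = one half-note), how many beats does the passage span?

2.5

One half-note beat = 4 eighth notes.
Working in eighth notes: whole = 8; eighth = 1; eighth note = 1.
Total: 8 + 1 + 1 = 10.
10 ÷ 4 = 2.5 beats.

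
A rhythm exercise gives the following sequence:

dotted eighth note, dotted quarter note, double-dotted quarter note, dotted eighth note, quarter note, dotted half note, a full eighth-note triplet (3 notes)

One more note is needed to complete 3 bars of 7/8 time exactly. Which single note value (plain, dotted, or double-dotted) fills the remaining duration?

3 bars of 7/8 = 42 sixteenth notes.
Convert each value to sixteenth notes: dotted eighth note = 3; dotted quarter note = 6; double-dotted quarter note = 7; dotted eighth note = 3; quarter note = 4; dotted half note = 12; a full eighth-note triplet (3 notes) (three triplet eighths span one quarter) = 4.
Altogether 3 + 6 + 7 + 3 + 4 + 12 + 4 = 39.
Remaining: 42 − 39 = 3 sixteenth notes, which is a dotted eighth note.

dotted eighth note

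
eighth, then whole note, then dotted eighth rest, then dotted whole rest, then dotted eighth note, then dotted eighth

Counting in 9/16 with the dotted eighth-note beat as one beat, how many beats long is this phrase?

17

One dotted eighth-note beat = 3 sixteenth notes.
Each duration in sixteenth notes: eighth = 2; whole note = 16; dotted eighth rest = 3; dotted whole rest = 24; dotted eighth note = 3; dotted eighth = 3.
Sum: 2 + 16 + 3 + 24 + 3 + 3 = 51.
51 ÷ 3 = 17 beats.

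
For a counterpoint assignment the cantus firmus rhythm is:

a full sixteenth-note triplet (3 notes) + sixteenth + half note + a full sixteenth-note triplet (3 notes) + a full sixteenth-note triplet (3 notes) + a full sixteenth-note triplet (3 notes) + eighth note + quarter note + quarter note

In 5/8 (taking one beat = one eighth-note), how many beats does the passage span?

13.5

One eighth-note beat = 2 sixteenth notes.
Working in sixteenth notes: a full sixteenth-note triplet (3 notes) (three triplet sixteenths span one eighth) = 2; sixteenth = 1; half note = 8; a full sixteenth-note triplet (3 notes) (three triplet sixteenths span one eighth) = 2; a full sixteenth-note triplet (3 notes) (three triplet sixteenths span one eighth) = 2; a full sixteenth-note triplet (3 notes) (three triplet sixteenths span one eighth) = 2; eighth note = 2; quarter note = 4; quarter note = 4.
Adding: 2 + 1 + 8 + 2 + 2 + 2 + 2 + 4 + 4 = 27.
27 ÷ 2 = 13.5 beats.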